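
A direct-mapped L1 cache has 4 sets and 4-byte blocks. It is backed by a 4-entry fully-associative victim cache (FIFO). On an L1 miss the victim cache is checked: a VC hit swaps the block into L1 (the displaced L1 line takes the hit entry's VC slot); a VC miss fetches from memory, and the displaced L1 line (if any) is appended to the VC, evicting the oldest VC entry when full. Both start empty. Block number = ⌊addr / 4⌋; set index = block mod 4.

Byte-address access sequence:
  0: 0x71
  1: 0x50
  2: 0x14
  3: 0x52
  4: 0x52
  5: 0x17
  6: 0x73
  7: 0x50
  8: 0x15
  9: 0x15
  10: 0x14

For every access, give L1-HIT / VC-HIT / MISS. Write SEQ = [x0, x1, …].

  [0] addr=0x71 blk=28 s=0: MISS | VC []
  [1] addr=0x50 blk=20 s=0: MISS | VC [28]
  [2] addr=0x14 blk=5 s=1: MISS | VC [28]
  [3] addr=0x52 blk=20 s=0: L1-HIT | VC [28]
  [4] addr=0x52 blk=20 s=0: L1-HIT | VC [28]
  [5] addr=0x17 blk=5 s=1: L1-HIT | VC [28]
  [6] addr=0x73 blk=28 s=0: VC-HIT | VC [20]
  [7] addr=0x50 blk=20 s=0: VC-HIT | VC [28]
  [8] addr=0x15 blk=5 s=1: L1-HIT | VC [28]
  [9] addr=0x15 blk=5 s=1: L1-HIT | VC [28]
  [10] addr=0x14 blk=5 s=1: L1-HIT | VC [28]

SEQ = [MISS, MISS, MISS, L1-HIT, L1-HIT, L1-HIT, VC-HIT, VC-HIT, L1-HIT, L1-HIT, L1-HIT]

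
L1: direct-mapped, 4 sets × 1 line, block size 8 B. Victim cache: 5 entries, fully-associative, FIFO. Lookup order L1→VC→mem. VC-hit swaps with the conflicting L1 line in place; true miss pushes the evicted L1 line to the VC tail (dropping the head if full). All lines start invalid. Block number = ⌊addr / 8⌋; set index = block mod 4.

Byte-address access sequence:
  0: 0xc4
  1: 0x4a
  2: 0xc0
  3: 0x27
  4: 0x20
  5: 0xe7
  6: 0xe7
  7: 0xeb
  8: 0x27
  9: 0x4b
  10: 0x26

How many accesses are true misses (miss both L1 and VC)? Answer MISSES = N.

#0 0xc4→b24/s0 MISS; vc=[]
#1 0x4a→b9/s1 MISS; vc=[]
#2 0xc0→b24/s0 L1-HIT; vc=[]
#3 0x27→b4/s0 MISS; vc=[24]
#4 0x20→b4/s0 L1-HIT; vc=[24]
#5 0xe7→b28/s0 MISS; vc=[24,4]
#6 0xe7→b28/s0 L1-HIT; vc=[24,4]
#7 0xeb→b29/s1 MISS; vc=[24,4,9]
#8 0x27→b4/s0 VC-HIT; vc=[24,28,9]
#9 0x4b→b9/s1 VC-HIT; vc=[24,28,29]
#10 0x26→b4/s0 L1-HIT; vc=[24,28,29]

MISSES = 5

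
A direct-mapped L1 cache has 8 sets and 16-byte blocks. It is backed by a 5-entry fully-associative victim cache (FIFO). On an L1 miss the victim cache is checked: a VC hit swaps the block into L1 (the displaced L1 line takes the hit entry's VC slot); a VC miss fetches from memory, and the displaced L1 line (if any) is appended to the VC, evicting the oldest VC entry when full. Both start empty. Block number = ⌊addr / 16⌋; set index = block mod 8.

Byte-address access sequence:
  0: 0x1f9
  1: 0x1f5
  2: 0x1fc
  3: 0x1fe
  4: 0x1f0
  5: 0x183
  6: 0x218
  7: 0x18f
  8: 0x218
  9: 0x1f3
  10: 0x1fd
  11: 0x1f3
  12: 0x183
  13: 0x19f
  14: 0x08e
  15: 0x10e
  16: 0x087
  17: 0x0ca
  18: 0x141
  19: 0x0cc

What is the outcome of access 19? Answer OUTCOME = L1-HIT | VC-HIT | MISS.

OUTCOME = VC-HIT

0: 0x1f9 (blk 31, set 7) → MISS  vc=[]
1: 0x1f5 (blk 31, set 7) → L1-HIT  vc=[]
2: 0x1fc (blk 31, set 7) → L1-HIT  vc=[]
3: 0x1fe (blk 31, set 7) → L1-HIT  vc=[]
4: 0x1f0 (blk 31, set 7) → L1-HIT  vc=[]
5: 0x183 (blk 24, set 0) → MISS  vc=[]
6: 0x218 (blk 33, set 1) → MISS  vc=[]
7: 0x18f (blk 24, set 0) → L1-HIT  vc=[]
8: 0x218 (blk 33, set 1) → L1-HIT  vc=[]
9: 0x1f3 (blk 31, set 7) → L1-HIT  vc=[]
10: 0x1fd (blk 31, set 7) → L1-HIT  vc=[]
11: 0x1f3 (blk 31, set 7) → L1-HIT  vc=[]
12: 0x183 (blk 24, set 0) → L1-HIT  vc=[]
13: 0x19f (blk 25, set 1) → MISS  vc=[33]
14: 0x8e (blk 8, set 0) → MISS  vc=[33, 24]
15: 0x10e (blk 16, set 0) → MISS  vc=[33, 24, 8]
16: 0x87 (blk 8, set 0) → VC-HIT  vc=[33, 24, 16]
17: 0xca (blk 12, set 4) → MISS  vc=[33, 24, 16]
18: 0x141 (blk 20, set 4) → MISS  vc=[33, 24, 16, 12]
19: 0xcc (blk 12, set 4) → VC-HIT  vc=[33, 24, 16, 20]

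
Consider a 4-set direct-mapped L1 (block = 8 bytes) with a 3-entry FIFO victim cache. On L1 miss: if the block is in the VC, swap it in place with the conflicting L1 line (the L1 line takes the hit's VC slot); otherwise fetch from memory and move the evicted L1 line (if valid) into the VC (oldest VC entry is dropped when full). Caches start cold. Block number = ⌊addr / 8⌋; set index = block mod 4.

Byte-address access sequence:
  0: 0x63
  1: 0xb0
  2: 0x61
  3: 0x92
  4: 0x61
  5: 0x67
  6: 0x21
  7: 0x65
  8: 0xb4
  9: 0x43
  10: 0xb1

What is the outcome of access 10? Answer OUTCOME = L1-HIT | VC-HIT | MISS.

#0 0x63→b12/s0 MISS; vc=[]
#1 0xb0→b22/s2 MISS; vc=[]
#2 0x61→b12/s0 L1-HIT; vc=[]
#3 0x92→b18/s2 MISS; vc=[22]
#4 0x61→b12/s0 L1-HIT; vc=[22]
#5 0x67→b12/s0 L1-HIT; vc=[22]
#6 0x21→b4/s0 MISS; vc=[22,12]
#7 0x65→b12/s0 VC-HIT; vc=[22,4]
#8 0xb4→b22/s2 VC-HIT; vc=[18,4]
#9 0x43→b8/s0 MISS; vc=[18,4,12]
#10 0xb1→b22/s2 L1-HIT; vc=[18,4,12]

OUTCOME = L1-HIT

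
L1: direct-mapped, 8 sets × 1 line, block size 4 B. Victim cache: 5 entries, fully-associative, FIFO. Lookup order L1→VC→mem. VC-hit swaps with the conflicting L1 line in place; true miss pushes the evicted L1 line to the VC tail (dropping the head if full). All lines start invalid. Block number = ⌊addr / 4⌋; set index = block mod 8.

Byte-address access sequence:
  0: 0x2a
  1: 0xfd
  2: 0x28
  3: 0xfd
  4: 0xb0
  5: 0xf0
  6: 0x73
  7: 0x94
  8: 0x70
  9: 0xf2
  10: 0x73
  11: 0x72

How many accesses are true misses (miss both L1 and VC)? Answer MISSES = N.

MISSES = 6

  [0] addr=0x2a blk=10 s=2: MISS | VC []
  [1] addr=0xfd blk=63 s=7: MISS | VC []
  [2] addr=0x28 blk=10 s=2: L1-HIT | VC []
  [3] addr=0xfd blk=63 s=7: L1-HIT | VC []
  [4] addr=0xb0 blk=44 s=4: MISS | VC []
  [5] addr=0xf0 blk=60 s=4: MISS | VC [44]
  [6] addr=0x73 blk=28 s=4: MISS | VC [44, 60]
  [7] addr=0x94 blk=37 s=5: MISS | VC [44, 60]
  [8] addr=0x70 blk=28 s=4: L1-HIT | VC [44, 60]
  [9] addr=0xf2 blk=60 s=4: VC-HIT | VC [44, 28]
  [10] addr=0x73 blk=28 s=4: VC-HIT | VC [44, 60]
  [11] addr=0x72 blk=28 s=4: L1-HIT | VC [44, 60]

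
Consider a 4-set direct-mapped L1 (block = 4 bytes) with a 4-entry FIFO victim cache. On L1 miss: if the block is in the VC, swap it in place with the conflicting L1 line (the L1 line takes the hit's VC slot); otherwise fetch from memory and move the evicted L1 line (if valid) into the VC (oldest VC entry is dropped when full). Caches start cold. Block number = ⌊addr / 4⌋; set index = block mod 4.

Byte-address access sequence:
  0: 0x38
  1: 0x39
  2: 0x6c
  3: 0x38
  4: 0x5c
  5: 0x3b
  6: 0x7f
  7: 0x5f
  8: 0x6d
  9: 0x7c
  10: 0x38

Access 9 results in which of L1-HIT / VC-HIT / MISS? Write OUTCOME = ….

OUTCOME = VC-HIT

  [0] addr=0x38 blk=14 s=2: MISS | VC []
  [1] addr=0x39 blk=14 s=2: L1-HIT | VC []
  [2] addr=0x6c blk=27 s=3: MISS | VC []
  [3] addr=0x38 blk=14 s=2: L1-HIT | VC []
  [4] addr=0x5c blk=23 s=3: MISS | VC [27]
  [5] addr=0x3b blk=14 s=2: L1-HIT | VC [27]
  [6] addr=0x7f blk=31 s=3: MISS | VC [27, 23]
  [7] addr=0x5f blk=23 s=3: VC-HIT | VC [27, 31]
  [8] addr=0x6d blk=27 s=3: VC-HIT | VC [23, 31]
  [9] addr=0x7c blk=31 s=3: VC-HIT | VC [23, 27]
  [10] addr=0x38 blk=14 s=2: L1-HIT | VC [23, 27]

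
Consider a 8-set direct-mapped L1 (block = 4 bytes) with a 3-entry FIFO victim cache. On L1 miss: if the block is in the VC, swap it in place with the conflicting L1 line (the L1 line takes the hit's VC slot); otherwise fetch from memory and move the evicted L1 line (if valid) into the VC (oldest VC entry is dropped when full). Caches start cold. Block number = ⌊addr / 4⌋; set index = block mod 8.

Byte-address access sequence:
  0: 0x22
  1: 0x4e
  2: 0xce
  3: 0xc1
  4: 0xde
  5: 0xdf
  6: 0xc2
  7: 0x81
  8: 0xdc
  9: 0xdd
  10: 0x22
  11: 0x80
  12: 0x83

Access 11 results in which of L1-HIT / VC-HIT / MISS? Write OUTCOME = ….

OUTCOME = VC-HIT

  [0] addr=0x22 blk=8 s=0: MISS | VC []
  [1] addr=0x4e blk=19 s=3: MISS | VC []
  [2] addr=0xce blk=51 s=3: MISS | VC [19]
  [3] addr=0xc1 blk=48 s=0: MISS | VC [19, 8]
  [4] addr=0xde blk=55 s=7: MISS | VC [19, 8]
  [5] addr=0xdf blk=55 s=7: L1-HIT | VC [19, 8]
  [6] addr=0xc2 blk=48 s=0: L1-HIT | VC [19, 8]
  [7] addr=0x81 blk=32 s=0: MISS | VC [19, 8, 48]
  [8] addr=0xdc blk=55 s=7: L1-HIT | VC [19, 8, 48]
  [9] addr=0xdd blk=55 s=7: L1-HIT | VC [19, 8, 48]
  [10] addr=0x22 blk=8 s=0: VC-HIT | VC [19, 32, 48]
  [11] addr=0x80 blk=32 s=0: VC-HIT | VC [19, 8, 48]
  [12] addr=0x83 blk=32 s=0: L1-HIT | VC [19, 8, 48]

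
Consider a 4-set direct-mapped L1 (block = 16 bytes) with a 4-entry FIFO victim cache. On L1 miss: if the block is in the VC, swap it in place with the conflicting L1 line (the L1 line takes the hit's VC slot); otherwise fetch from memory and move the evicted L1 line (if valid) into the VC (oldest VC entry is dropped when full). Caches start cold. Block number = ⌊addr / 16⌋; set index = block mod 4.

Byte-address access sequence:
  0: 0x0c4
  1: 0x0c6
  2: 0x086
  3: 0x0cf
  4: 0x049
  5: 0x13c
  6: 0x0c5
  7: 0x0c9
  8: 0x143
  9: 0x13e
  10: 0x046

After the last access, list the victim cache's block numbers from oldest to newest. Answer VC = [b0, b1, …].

#0 0xc4→b12/s0 MISS; vc=[]
#1 0xc6→b12/s0 L1-HIT; vc=[]
#2 0x86→b8/s0 MISS; vc=[12]
#3 0xcf→b12/s0 VC-HIT; vc=[8]
#4 0x49→b4/s0 MISS; vc=[8,12]
#5 0x13c→b19/s3 MISS; vc=[8,12]
#6 0xc5→b12/s0 VC-HIT; vc=[8,4]
#7 0xc9→b12/s0 L1-HIT; vc=[8,4]
#8 0x143→b20/s0 MISS; vc=[8,4,12]
#9 0x13e→b19/s3 L1-HIT; vc=[8,4,12]
#10 0x46→b4/s0 VC-HIT; vc=[8,20,12]

VC = [8, 20, 12]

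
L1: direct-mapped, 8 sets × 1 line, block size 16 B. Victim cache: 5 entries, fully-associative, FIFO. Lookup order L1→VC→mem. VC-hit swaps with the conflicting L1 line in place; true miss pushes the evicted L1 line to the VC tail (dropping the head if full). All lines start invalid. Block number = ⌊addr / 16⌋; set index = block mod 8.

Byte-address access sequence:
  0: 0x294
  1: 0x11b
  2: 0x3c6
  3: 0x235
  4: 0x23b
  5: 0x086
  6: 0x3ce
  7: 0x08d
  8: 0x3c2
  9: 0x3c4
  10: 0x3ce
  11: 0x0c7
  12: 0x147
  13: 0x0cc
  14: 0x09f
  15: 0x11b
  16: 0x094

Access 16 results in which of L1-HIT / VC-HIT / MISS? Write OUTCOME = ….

OUTCOME = VC-HIT

0: 0x294 (blk 41, set 1) → MISS  vc=[]
1: 0x11b (blk 17, set 1) → MISS  vc=[41]
2: 0x3c6 (blk 60, set 4) → MISS  vc=[41]
3: 0x235 (blk 35, set 3) → MISS  vc=[41]
4: 0x23b (blk 35, set 3) → L1-HIT  vc=[41]
5: 0x86 (blk 8, set 0) → MISS  vc=[41]
6: 0x3ce (blk 60, set 4) → L1-HIT  vc=[41]
7: 0x8d (blk 8, set 0) → L1-HIT  vc=[41]
8: 0x3c2 (blk 60, set 4) → L1-HIT  vc=[41]
9: 0x3c4 (blk 60, set 4) → L1-HIT  vc=[41]
10: 0x3ce (blk 60, set 4) → L1-HIT  vc=[41]
11: 0xc7 (blk 12, set 4) → MISS  vc=[41, 60]
12: 0x147 (blk 20, set 4) → MISS  vc=[41, 60, 12]
13: 0xcc (blk 12, set 4) → VC-HIT  vc=[41, 60, 20]
14: 0x9f (blk 9, set 1) → MISS  vc=[41, 60, 20, 17]
15: 0x11b (blk 17, set 1) → VC-HIT  vc=[41, 60, 20, 9]
16: 0x94 (blk 9, set 1) → VC-HIT  vc=[41, 60, 20, 17]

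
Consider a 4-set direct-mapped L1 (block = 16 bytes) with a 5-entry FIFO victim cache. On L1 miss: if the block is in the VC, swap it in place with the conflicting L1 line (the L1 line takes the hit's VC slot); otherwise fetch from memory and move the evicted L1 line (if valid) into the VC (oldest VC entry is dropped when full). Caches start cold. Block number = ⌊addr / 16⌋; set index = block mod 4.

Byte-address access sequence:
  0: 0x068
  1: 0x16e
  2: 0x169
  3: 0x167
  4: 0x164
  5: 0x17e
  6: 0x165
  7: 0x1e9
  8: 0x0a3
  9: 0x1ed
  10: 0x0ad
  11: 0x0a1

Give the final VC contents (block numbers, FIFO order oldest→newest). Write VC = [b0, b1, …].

VC = [6, 22, 30]

0: 0x68 (blk 6, set 2) → MISS  vc=[]
1: 0x16e (blk 22, set 2) → MISS  vc=[6]
2: 0x169 (blk 22, set 2) → L1-HIT  vc=[6]
3: 0x167 (blk 22, set 2) → L1-HIT  vc=[6]
4: 0x164 (blk 22, set 2) → L1-HIT  vc=[6]
5: 0x17e (blk 23, set 3) → MISS  vc=[6]
6: 0x165 (blk 22, set 2) → L1-HIT  vc=[6]
7: 0x1e9 (blk 30, set 2) → MISS  vc=[6, 22]
8: 0xa3 (blk 10, set 2) → MISS  vc=[6, 22, 30]
9: 0x1ed (blk 30, set 2) → VC-HIT  vc=[6, 22, 10]
10: 0xad (blk 10, set 2) → VC-HIT  vc=[6, 22, 30]
11: 0xa1 (blk 10, set 2) → L1-HIT  vc=[6, 22, 30]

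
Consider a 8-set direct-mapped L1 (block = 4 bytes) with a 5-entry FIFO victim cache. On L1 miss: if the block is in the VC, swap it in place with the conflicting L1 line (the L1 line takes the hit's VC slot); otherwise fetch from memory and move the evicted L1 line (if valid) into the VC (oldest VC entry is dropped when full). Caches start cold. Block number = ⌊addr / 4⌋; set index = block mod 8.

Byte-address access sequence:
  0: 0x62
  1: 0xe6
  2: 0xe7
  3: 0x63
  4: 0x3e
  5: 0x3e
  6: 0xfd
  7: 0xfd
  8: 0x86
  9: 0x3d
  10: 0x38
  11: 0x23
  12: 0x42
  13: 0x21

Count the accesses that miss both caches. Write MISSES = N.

MISSES = 8

#0 0x62→b24/s0 MISS; vc=[]
#1 0xe6→b57/s1 MISS; vc=[]
#2 0xe7→b57/s1 L1-HIT; vc=[]
#3 0x63→b24/s0 L1-HIT; vc=[]
#4 0x3e→b15/s7 MISS; vc=[]
#5 0x3e→b15/s7 L1-HIT; vc=[]
#6 0xfd→b63/s7 MISS; vc=[15]
#7 0xfd→b63/s7 L1-HIT; vc=[15]
#8 0x86→b33/s1 MISS; vc=[15,57]
#9 0x3d→b15/s7 VC-HIT; vc=[63,57]
#10 0x38→b14/s6 MISS; vc=[63,57]
#11 0x23→b8/s0 MISS; vc=[63,57,24]
#12 0x42→b16/s0 MISS; vc=[63,57,24,8]
#13 0x21→b8/s0 VC-HIT; vc=[63,57,24,16]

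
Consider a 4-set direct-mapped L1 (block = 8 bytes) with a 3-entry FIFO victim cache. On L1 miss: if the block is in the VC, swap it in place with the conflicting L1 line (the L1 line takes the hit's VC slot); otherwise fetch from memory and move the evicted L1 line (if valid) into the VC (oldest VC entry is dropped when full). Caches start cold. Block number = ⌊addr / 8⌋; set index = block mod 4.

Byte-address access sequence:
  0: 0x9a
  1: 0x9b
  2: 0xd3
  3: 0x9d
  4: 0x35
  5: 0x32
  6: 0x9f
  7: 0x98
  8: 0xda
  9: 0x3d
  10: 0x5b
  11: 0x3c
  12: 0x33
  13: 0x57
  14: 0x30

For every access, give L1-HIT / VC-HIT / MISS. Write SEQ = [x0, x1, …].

0: 0x9a (blk 19, set 3) → MISS  vc=[]
1: 0x9b (blk 19, set 3) → L1-HIT  vc=[]
2: 0xd3 (blk 26, set 2) → MISS  vc=[]
3: 0x9d (blk 19, set 3) → L1-HIT  vc=[]
4: 0x35 (blk 6, set 2) → MISS  vc=[26]
5: 0x32 (blk 6, set 2) → L1-HIT  vc=[26]
6: 0x9f (blk 19, set 3) → L1-HIT  vc=[26]
7: 0x98 (blk 19, set 3) → L1-HIT  vc=[26]
8: 0xda (blk 27, set 3) → MISS  vc=[26, 19]
9: 0x3d (blk 7, set 3) → MISS  vc=[26, 19, 27]
10: 0x5b (blk 11, set 3) → MISS  vc=[19, 27, 7]
11: 0x3c (blk 7, set 3) → VC-HIT  vc=[19, 27, 11]
12: 0x33 (blk 6, set 2) → L1-HIT  vc=[19, 27, 11]
13: 0x57 (blk 10, set 2) → MISS  vc=[27, 11, 6]
14: 0x30 (blk 6, set 2) → VC-HIT  vc=[27, 11, 10]

SEQ = [MISS, L1-HIT, MISS, L1-HIT, MISS, L1-HIT, L1-HIT, L1-HIT, MISS, MISS, MISS, VC-HIT, L1-HIT, MISS, VC-HIT]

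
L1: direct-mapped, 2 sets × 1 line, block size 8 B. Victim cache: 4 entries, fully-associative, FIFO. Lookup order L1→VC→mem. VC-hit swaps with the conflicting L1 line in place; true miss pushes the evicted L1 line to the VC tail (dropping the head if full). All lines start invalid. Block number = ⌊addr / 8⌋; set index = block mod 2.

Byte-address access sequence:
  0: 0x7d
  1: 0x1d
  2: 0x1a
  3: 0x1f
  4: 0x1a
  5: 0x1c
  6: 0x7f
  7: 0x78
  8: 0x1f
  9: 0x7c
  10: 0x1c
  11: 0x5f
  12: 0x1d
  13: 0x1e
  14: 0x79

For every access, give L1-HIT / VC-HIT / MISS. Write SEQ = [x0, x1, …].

SEQ = [MISS, MISS, L1-HIT, L1-HIT, L1-HIT, L1-HIT, VC-HIT, L1-HIT, VC-HIT, VC-HIT, VC-HIT, MISS, VC-HIT, L1-HIT, VC-HIT]

#0 0x7d→b15/s1 MISS; vc=[]
#1 0x1d→b3/s1 MISS; vc=[15]
#2 0x1a→b3/s1 L1-HIT; vc=[15]
#3 0x1f→b3/s1 L1-HIT; vc=[15]
#4 0x1a→b3/s1 L1-HIT; vc=[15]
#5 0x1c→b3/s1 L1-HIT; vc=[15]
#6 0x7f→b15/s1 VC-HIT; vc=[3]
#7 0x78→b15/s1 L1-HIT; vc=[3]
#8 0x1f→b3/s1 VC-HIT; vc=[15]
#9 0x7c→b15/s1 VC-HIT; vc=[3]
#10 0x1c→b3/s1 VC-HIT; vc=[15]
#11 0x5f→b11/s1 MISS; vc=[15,3]
#12 0x1d→b3/s1 VC-HIT; vc=[15,11]
#13 0x1e→b3/s1 L1-HIT; vc=[15,11]
#14 0x79→b15/s1 VC-HIT; vc=[3,11]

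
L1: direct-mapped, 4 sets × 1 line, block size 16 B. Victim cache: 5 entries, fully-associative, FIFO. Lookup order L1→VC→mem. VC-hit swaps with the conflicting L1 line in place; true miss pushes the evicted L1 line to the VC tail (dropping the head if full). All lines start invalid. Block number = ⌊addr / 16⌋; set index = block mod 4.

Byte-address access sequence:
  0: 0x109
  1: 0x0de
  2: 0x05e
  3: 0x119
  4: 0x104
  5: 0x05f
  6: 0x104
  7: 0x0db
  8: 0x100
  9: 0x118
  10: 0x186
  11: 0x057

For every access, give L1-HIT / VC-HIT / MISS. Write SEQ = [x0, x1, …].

SEQ = [MISS, MISS, MISS, MISS, L1-HIT, VC-HIT, L1-HIT, VC-HIT, L1-HIT, VC-HIT, MISS, VC-HIT]

  [0] addr=0x109 blk=16 s=0: MISS | VC []
  [1] addr=0xde blk=13 s=1: MISS | VC []
  [2] addr=0x5e blk=5 s=1: MISS | VC [13]
  [3] addr=0x119 blk=17 s=1: MISS | VC [13, 5]
  [4] addr=0x104 blk=16 s=0: L1-HIT | VC [13, 5]
  [5] addr=0x5f blk=5 s=1: VC-HIT | VC [13, 17]
  [6] addr=0x104 blk=16 s=0: L1-HIT | VC [13, 17]
  [7] addr=0xdb blk=13 s=1: VC-HIT | VC [5, 17]
  [8] addr=0x100 blk=16 s=0: L1-HIT | VC [5, 17]
  [9] addr=0x118 blk=17 s=1: VC-HIT | VC [5, 13]
  [10] addr=0x186 blk=24 s=0: MISS | VC [5, 13, 16]
  [11] addr=0x57 blk=5 s=1: VC-HIT | VC [17, 13, 16]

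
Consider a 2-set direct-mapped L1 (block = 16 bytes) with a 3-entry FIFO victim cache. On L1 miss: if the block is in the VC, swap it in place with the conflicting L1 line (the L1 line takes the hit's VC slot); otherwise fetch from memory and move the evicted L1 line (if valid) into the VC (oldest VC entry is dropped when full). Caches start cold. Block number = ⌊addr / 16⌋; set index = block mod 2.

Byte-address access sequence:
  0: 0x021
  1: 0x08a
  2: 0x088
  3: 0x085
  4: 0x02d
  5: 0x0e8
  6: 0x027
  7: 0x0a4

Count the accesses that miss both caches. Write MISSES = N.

MISSES = 4

0: 0x21 (blk 2, set 0) → MISS  vc=[]
1: 0x8a (blk 8, set 0) → MISS  vc=[2]
2: 0x88 (blk 8, set 0) → L1-HIT  vc=[2]
3: 0x85 (blk 8, set 0) → L1-HIT  vc=[2]
4: 0x2d (blk 2, set 0) → VC-HIT  vc=[8]
5: 0xe8 (blk 14, set 0) → MISS  vc=[8, 2]
6: 0x27 (blk 2, set 0) → VC-HIT  vc=[8, 14]
7: 0xa4 (blk 10, set 0) → MISS  vc=[8, 14, 2]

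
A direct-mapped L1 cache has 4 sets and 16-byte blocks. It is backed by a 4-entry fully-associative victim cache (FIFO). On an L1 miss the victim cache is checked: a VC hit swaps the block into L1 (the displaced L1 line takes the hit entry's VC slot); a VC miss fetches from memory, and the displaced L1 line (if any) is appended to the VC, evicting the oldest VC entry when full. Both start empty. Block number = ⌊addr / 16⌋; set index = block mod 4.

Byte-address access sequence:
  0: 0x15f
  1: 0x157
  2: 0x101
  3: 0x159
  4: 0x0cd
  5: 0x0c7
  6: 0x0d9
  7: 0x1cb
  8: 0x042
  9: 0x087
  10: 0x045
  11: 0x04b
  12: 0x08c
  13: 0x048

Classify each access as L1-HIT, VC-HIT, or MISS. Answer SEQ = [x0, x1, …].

#0 0x15f→b21/s1 MISS; vc=[]
#1 0x157→b21/s1 L1-HIT; vc=[]
#2 0x101→b16/s0 MISS; vc=[]
#3 0x159→b21/s1 L1-HIT; vc=[]
#4 0xcd→b12/s0 MISS; vc=[16]
#5 0xc7→b12/s0 L1-HIT; vc=[16]
#6 0xd9→b13/s1 MISS; vc=[16,21]
#7 0x1cb→b28/s0 MISS; vc=[16,21,12]
#8 0x42→b4/s0 MISS; vc=[16,21,12,28]
#9 0x87→b8/s0 MISS; vc=[21,12,28,4]
#10 0x45→b4/s0 VC-HIT; vc=[21,12,28,8]
#11 0x4b→b4/s0 L1-HIT; vc=[21,12,28,8]
#12 0x8c→b8/s0 VC-HIT; vc=[21,12,28,4]
#13 0x48→b4/s0 VC-HIT; vc=[21,12,28,8]

SEQ = [MISS, L1-HIT, MISS, L1-HIT, MISS, L1-HIT, MISS, MISS, MISS, MISS, VC-HIT, L1-HIT, VC-HIT, VC-HIT]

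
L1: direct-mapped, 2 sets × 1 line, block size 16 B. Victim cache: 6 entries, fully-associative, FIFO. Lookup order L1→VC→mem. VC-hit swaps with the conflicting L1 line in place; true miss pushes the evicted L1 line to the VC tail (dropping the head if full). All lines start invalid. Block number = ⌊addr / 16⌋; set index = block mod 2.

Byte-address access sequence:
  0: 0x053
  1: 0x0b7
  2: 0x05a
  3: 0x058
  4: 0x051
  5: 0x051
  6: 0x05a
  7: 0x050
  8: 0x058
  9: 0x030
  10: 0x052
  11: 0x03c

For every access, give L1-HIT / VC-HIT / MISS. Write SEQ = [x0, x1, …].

SEQ = [MISS, MISS, VC-HIT, L1-HIT, L1-HIT, L1-HIT, L1-HIT, L1-HIT, L1-HIT, MISS, VC-HIT, VC-HIT]

0: 0x53 (blk 5, set 1) → MISS  vc=[]
1: 0xb7 (blk 11, set 1) → MISS  vc=[5]
2: 0x5a (blk 5, set 1) → VC-HIT  vc=[11]
3: 0x58 (blk 5, set 1) → L1-HIT  vc=[11]
4: 0x51 (blk 5, set 1) → L1-HIT  vc=[11]
5: 0x51 (blk 5, set 1) → L1-HIT  vc=[11]
6: 0x5a (blk 5, set 1) → L1-HIT  vc=[11]
7: 0x50 (blk 5, set 1) → L1-HIT  vc=[11]
8: 0x58 (blk 5, set 1) → L1-HIT  vc=[11]
9: 0x30 (blk 3, set 1) → MISS  vc=[11, 5]
10: 0x52 (blk 5, set 1) → VC-HIT  vc=[11, 3]
11: 0x3c (blk 3, set 1) → VC-HIT  vc=[11, 5]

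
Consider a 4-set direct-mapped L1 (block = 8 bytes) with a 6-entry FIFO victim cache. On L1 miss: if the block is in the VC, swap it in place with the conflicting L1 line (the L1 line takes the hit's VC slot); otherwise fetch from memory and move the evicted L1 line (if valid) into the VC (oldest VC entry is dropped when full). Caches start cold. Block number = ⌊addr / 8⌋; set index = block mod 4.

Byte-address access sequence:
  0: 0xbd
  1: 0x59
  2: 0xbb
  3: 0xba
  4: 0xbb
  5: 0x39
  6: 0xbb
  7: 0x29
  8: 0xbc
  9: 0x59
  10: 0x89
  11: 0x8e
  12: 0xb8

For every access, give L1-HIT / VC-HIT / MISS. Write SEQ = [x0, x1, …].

SEQ = [MISS, MISS, VC-HIT, L1-HIT, L1-HIT, MISS, VC-HIT, MISS, L1-HIT, VC-HIT, MISS, L1-HIT, VC-HIT]

#0 0xbd→b23/s3 MISS; vc=[]
#1 0x59→b11/s3 MISS; vc=[23]
#2 0xbb→b23/s3 VC-HIT; vc=[11]
#3 0xba→b23/s3 L1-HIT; vc=[11]
#4 0xbb→b23/s3 L1-HIT; vc=[11]
#5 0x39→b7/s3 MISS; vc=[11,23]
#6 0xbb→b23/s3 VC-HIT; vc=[11,7]
#7 0x29→b5/s1 MISS; vc=[11,7]
#8 0xbc→b23/s3 L1-HIT; vc=[11,7]
#9 0x59→b11/s3 VC-HIT; vc=[23,7]
#10 0x89→b17/s1 MISS; vc=[23,7,5]
#11 0x8e→b17/s1 L1-HIT; vc=[23,7,5]
#12 0xb8→b23/s3 VC-HIT; vc=[11,7,5]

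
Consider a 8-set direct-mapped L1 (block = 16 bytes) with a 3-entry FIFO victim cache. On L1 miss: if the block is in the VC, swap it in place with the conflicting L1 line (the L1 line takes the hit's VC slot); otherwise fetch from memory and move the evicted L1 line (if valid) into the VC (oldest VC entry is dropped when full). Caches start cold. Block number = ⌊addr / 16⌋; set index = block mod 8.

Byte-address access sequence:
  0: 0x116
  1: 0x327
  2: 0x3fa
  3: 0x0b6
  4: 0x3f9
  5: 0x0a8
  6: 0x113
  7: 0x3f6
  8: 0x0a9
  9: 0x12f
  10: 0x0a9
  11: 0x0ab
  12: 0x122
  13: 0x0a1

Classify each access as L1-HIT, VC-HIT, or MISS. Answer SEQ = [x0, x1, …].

0: 0x116 (blk 17, set 1) → MISS  vc=[]
1: 0x327 (blk 50, set 2) → MISS  vc=[]
2: 0x3fa (blk 63, set 7) → MISS  vc=[]
3: 0xb6 (blk 11, set 3) → MISS  vc=[]
4: 0x3f9 (blk 63, set 7) → L1-HIT  vc=[]
5: 0xa8 (blk 10, set 2) → MISS  vc=[50]
6: 0x113 (blk 17, set 1) → L1-HIT  vc=[50]
7: 0x3f6 (blk 63, set 7) → L1-HIT  vc=[50]
8: 0xa9 (blk 10, set 2) → L1-HIT  vc=[50]
9: 0x12f (blk 18, set 2) → MISS  vc=[50, 10]
10: 0xa9 (blk 10, set 2) → VC-HIT  vc=[50, 18]
11: 0xab (blk 10, set 2) → L1-HIT  vc=[50, 18]
12: 0x122 (blk 18, set 2) → VC-HIT  vc=[50, 10]
13: 0xa1 (blk 10, set 2) → VC-HIT  vc=[50, 18]

SEQ = [MISS, MISS, MISS, MISS, L1-HIT, MISS, L1-HIT, L1-HIT, L1-HIT, MISS, VC-HIT, L1-HIT, VC-HIT, VC-HIT]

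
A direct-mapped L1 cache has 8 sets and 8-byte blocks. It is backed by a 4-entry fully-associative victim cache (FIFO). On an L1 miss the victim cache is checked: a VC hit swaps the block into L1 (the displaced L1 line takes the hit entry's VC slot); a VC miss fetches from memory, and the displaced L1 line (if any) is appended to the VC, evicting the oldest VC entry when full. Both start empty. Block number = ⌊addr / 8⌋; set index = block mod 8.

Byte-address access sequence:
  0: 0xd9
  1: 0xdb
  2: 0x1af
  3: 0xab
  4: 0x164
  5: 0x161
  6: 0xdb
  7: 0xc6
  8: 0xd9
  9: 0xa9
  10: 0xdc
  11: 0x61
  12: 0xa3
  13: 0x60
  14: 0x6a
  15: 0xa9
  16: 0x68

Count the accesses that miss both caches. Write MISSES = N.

  [0] addr=0xd9 blk=27 s=3: MISS | VC []
  [1] addr=0xdb blk=27 s=3: L1-HIT | VC []
  [2] addr=0x1af blk=53 s=5: MISS | VC []
  [3] addr=0xab blk=21 s=5: MISS | VC [53]
  [4] addr=0x164 blk=44 s=4: MISS | VC [53]
  [5] addr=0x161 blk=44 s=4: L1-HIT | VC [53]
  [6] addr=0xdb blk=27 s=3: L1-HIT | VC [53]
  [7] addr=0xc6 blk=24 s=0: MISS | VC [53]
  [8] addr=0xd9 blk=27 s=3: L1-HIT | VC [53]
  [9] addr=0xa9 blk=21 s=5: L1-HIT | VC [53]
  [10] addr=0xdc blk=27 s=3: L1-HIT | VC [53]
  [11] addr=0x61 blk=12 s=4: MISS | VC [53, 44]
  [12] addr=0xa3 blk=20 s=4: MISS | VC [53, 44, 12]
  [13] addr=0x60 blk=12 s=4: VC-HIT | VC [53, 44, 20]
  [14] addr=0x6a blk=13 s=5: MISS | VC [53, 44, 20, 21]
  [15] addr=0xa9 blk=21 s=5: VC-HIT | VC [53, 44, 20, 13]
  [16] addr=0x68 blk=13 s=5: VC-HIT | VC [53, 44, 20, 21]

MISSES = 8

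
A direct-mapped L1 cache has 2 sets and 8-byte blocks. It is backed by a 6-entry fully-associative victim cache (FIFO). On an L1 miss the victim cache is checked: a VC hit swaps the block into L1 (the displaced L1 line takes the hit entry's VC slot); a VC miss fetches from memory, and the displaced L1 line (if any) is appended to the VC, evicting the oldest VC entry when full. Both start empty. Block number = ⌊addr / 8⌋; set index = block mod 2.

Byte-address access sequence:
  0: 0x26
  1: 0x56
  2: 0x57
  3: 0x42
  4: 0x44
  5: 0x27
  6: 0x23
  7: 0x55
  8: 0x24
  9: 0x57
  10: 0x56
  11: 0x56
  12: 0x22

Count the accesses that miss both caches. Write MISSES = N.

#0 0x26→b4/s0 MISS; vc=[]
#1 0x56→b10/s0 MISS; vc=[4]
#2 0x57→b10/s0 L1-HIT; vc=[4]
#3 0x42→b8/s0 MISS; vc=[4,10]
#4 0x44→b8/s0 L1-HIT; vc=[4,10]
#5 0x27→b4/s0 VC-HIT; vc=[8,10]
#6 0x23→b4/s0 L1-HIT; vc=[8,10]
#7 0x55→b10/s0 VC-HIT; vc=[8,4]
#8 0x24→b4/s0 VC-HIT; vc=[8,10]
#9 0x57→b10/s0 VC-HIT; vc=[8,4]
#10 0x56→b10/s0 L1-HIT; vc=[8,4]
#11 0x56→b10/s0 L1-HIT; vc=[8,4]
#12 0x22→b4/s0 VC-HIT; vc=[8,10]

MISSES = 3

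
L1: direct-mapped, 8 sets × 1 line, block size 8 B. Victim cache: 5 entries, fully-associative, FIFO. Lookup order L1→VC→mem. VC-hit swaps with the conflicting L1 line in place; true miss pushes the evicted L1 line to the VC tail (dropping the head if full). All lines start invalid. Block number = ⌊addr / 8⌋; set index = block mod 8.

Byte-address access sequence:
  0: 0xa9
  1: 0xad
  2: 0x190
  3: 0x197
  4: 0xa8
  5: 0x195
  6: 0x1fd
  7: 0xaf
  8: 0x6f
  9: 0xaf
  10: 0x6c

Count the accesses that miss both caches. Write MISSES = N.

#0 0xa9→b21/s5 MISS; vc=[]
#1 0xad→b21/s5 L1-HIT; vc=[]
#2 0x190→b50/s2 MISS; vc=[]
#3 0x197→b50/s2 L1-HIT; vc=[]
#4 0xa8→b21/s5 L1-HIT; vc=[]
#5 0x195→b50/s2 L1-HIT; vc=[]
#6 0x1fd→b63/s7 MISS; vc=[]
#7 0xaf→b21/s5 L1-HIT; vc=[]
#8 0x6f→b13/s5 MISS; vc=[21]
#9 0xaf→b21/s5 VC-HIT; vc=[13]
#10 0x6c→b13/s5 VC-HIT; vc=[21]

MISSES = 4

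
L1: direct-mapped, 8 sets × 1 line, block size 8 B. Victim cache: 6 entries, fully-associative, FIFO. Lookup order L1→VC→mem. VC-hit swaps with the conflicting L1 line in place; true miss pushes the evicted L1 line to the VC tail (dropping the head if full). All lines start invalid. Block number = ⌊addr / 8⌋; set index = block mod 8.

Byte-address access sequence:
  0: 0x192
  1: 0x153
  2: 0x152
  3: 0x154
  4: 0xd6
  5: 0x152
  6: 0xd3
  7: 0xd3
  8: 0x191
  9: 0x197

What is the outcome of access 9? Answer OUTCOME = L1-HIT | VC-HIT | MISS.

0: 0x192 (blk 50, set 2) → MISS  vc=[]
1: 0x153 (blk 42, set 2) → MISS  vc=[50]
2: 0x152 (blk 42, set 2) → L1-HIT  vc=[50]
3: 0x154 (blk 42, set 2) → L1-HIT  vc=[50]
4: 0xd6 (blk 26, set 2) → MISS  vc=[50, 42]
5: 0x152 (blk 42, set 2) → VC-HIT  vc=[50, 26]
6: 0xd3 (blk 26, set 2) → VC-HIT  vc=[50, 42]
7: 0xd3 (blk 26, set 2) → L1-HIT  vc=[50, 42]
8: 0x191 (blk 50, set 2) → VC-HIT  vc=[26, 42]
9: 0x197 (blk 50, set 2) → L1-HIT  vc=[26, 42]

OUTCOME = L1-HIT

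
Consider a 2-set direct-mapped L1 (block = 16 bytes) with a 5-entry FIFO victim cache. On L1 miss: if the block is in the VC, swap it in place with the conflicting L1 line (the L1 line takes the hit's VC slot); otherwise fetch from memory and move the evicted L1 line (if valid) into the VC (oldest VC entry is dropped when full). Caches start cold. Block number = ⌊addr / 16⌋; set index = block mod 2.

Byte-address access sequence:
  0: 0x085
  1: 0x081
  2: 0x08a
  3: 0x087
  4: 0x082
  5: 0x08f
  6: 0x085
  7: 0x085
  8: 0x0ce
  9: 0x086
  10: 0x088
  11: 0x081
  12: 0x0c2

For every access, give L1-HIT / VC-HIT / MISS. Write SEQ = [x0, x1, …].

0: 0x85 (blk 8, set 0) → MISS  vc=[]
1: 0x81 (blk 8, set 0) → L1-HIT  vc=[]
2: 0x8a (blk 8, set 0) → L1-HIT  vc=[]
3: 0x87 (blk 8, set 0) → L1-HIT  vc=[]
4: 0x82 (blk 8, set 0) → L1-HIT  vc=[]
5: 0x8f (blk 8, set 0) → L1-HIT  vc=[]
6: 0x85 (blk 8, set 0) → L1-HIT  vc=[]
7: 0x85 (blk 8, set 0) → L1-HIT  vc=[]
8: 0xce (blk 12, set 0) → MISS  vc=[8]
9: 0x86 (blk 8, set 0) → VC-HIT  vc=[12]
10: 0x88 (blk 8, set 0) → L1-HIT  vc=[12]
11: 0x81 (blk 8, set 0) → L1-HIT  vc=[12]
12: 0xc2 (blk 12, set 0) → VC-HIT  vc=[8]

SEQ = [MISS, L1-HIT, L1-HIT, L1-HIT, L1-HIT, L1-HIT, L1-HIT, L1-HIT, MISS, VC-HIT, L1-HIT, L1-HIT, VC-HIT]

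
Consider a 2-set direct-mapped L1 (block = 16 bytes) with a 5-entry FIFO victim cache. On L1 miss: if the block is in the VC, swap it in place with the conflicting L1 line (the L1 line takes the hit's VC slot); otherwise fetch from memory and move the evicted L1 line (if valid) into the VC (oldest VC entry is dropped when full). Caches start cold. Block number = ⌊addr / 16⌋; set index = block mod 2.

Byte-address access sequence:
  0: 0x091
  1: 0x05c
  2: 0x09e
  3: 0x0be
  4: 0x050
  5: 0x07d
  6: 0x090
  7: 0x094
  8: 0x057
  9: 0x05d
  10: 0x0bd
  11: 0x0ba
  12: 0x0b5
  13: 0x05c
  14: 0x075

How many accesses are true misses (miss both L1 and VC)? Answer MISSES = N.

  [0] addr=0x91 blk=9 s=1: MISS | VC []
  [1] addr=0x5c blk=5 s=1: MISS | VC [9]
  [2] addr=0x9e blk=9 s=1: VC-HIT | VC [5]
  [3] addr=0xbe blk=11 s=1: MISS | VC [5, 9]
  [4] addr=0x50 blk=5 s=1: VC-HIT | VC [11, 9]
  [5] addr=0x7d blk=7 s=1: MISS | VC [11, 9, 5]
  [6] addr=0x90 blk=9 s=1: VC-HIT | VC [11, 7, 5]
  [7] addr=0x94 blk=9 s=1: L1-HIT | VC [11, 7, 5]
  [8] addr=0x57 blk=5 s=1: VC-HIT | VC [11, 7, 9]
  [9] addr=0x5d blk=5 s=1: L1-HIT | VC [11, 7, 9]
  [10] addr=0xbd blk=11 s=1: VC-HIT | VC [5, 7, 9]
  [11] addr=0xba blk=11 s=1: L1-HIT | VC [5, 7, 9]
  [12] addr=0xb5 blk=11 s=1: L1-HIT | VC [5, 7, 9]
  [13] addr=0x5c blk=5 s=1: VC-HIT | VC [11, 7, 9]
  [14] addr=0x75 blk=7 s=1: VC-HIT | VC [11, 5, 9]

MISSES = 4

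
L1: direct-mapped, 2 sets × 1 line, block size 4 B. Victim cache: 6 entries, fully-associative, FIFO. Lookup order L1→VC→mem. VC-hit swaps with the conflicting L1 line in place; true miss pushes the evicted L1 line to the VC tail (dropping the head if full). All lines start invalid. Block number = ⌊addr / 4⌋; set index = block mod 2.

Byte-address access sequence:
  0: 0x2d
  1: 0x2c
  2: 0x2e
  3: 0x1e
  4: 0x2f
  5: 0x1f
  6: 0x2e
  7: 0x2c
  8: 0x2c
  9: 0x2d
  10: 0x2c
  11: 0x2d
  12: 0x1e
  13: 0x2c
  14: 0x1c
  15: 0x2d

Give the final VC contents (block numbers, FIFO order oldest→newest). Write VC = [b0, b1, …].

#0 0x2d→b11/s1 MISS; vc=[]
#1 0x2c→b11/s1 L1-HIT; vc=[]
#2 0x2e→b11/s1 L1-HIT; vc=[]
#3 0x1e→b7/s1 MISS; vc=[11]
#4 0x2f→b11/s1 VC-HIT; vc=[7]
#5 0x1f→b7/s1 VC-HIT; vc=[11]
#6 0x2e→b11/s1 VC-HIT; vc=[7]
#7 0x2c→b11/s1 L1-HIT; vc=[7]
#8 0x2c→b11/s1 L1-HIT; vc=[7]
#9 0x2d→b11/s1 L1-HIT; vc=[7]
#10 0x2c→b11/s1 L1-HIT; vc=[7]
#11 0x2d→b11/s1 L1-HIT; vc=[7]
#12 0x1e→b7/s1 VC-HIT; vc=[11]
#13 0x2c→b11/s1 VC-HIT; vc=[7]
#14 0x1c→b7/s1 VC-HIT; vc=[11]
#15 0x2d→b11/s1 VC-HIT; vc=[7]

VC = [7]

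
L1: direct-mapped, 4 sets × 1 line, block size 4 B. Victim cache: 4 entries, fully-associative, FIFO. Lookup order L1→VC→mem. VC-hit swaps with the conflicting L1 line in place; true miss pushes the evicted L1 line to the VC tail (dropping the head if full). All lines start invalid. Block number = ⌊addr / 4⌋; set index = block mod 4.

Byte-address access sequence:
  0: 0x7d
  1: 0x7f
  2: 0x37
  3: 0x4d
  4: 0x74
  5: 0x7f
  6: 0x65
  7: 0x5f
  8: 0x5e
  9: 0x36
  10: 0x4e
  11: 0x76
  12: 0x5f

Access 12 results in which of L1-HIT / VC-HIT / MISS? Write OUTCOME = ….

OUTCOME = VC-HIT

#0 0x7d→b31/s3 MISS; vc=[]
#1 0x7f→b31/s3 L1-HIT; vc=[]
#2 0x37→b13/s1 MISS; vc=[]
#3 0x4d→b19/s3 MISS; vc=[31]
#4 0x74→b29/s1 MISS; vc=[31,13]
#5 0x7f→b31/s3 VC-HIT; vc=[19,13]
#6 0x65→b25/s1 MISS; vc=[19,13,29]
#7 0x5f→b23/s3 MISS; vc=[19,13,29,31]
#8 0x5e→b23/s3 L1-HIT; vc=[19,13,29,31]
#9 0x36→b13/s1 VC-HIT; vc=[19,25,29,31]
#10 0x4e→b19/s3 VC-HIT; vc=[23,25,29,31]
#11 0x76→b29/s1 VC-HIT; vc=[23,25,13,31]
#12 0x5f→b23/s3 VC-HIT; vc=[19,25,13,31]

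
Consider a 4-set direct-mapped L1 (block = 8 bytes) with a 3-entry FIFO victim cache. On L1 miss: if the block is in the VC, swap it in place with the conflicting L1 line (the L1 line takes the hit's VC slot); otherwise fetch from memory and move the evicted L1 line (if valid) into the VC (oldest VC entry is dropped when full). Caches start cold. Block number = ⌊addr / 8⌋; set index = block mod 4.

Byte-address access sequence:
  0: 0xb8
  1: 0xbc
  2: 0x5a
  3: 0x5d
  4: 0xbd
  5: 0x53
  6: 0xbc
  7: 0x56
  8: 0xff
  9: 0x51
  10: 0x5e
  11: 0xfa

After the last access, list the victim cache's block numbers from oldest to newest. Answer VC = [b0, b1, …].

VC = [11, 23]

#0 0xb8→b23/s3 MISS; vc=[]
#1 0xbc→b23/s3 L1-HIT; vc=[]
#2 0x5a→b11/s3 MISS; vc=[23]
#3 0x5d→b11/s3 L1-HIT; vc=[23]
#4 0xbd→b23/s3 VC-HIT; vc=[11]
#5 0x53→b10/s2 MISS; vc=[11]
#6 0xbc→b23/s3 L1-HIT; vc=[11]
#7 0x56→b10/s2 L1-HIT; vc=[11]
#8 0xff→b31/s3 MISS; vc=[11,23]
#9 0x51→b10/s2 L1-HIT; vc=[11,23]
#10 0x5e→b11/s3 VC-HIT; vc=[31,23]
#11 0xfa→b31/s3 VC-HIT; vc=[11,23]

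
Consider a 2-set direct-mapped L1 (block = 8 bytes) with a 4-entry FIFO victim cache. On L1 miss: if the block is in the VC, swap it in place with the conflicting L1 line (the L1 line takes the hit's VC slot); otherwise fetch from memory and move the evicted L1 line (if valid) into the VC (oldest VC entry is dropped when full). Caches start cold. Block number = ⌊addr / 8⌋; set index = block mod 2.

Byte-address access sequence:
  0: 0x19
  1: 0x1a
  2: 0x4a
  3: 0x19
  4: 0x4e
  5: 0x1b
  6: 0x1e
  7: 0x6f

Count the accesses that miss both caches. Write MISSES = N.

MISSES = 3

#0 0x19→b3/s1 MISS; vc=[]
#1 0x1a→b3/s1 L1-HIT; vc=[]
#2 0x4a→b9/s1 MISS; vc=[3]
#3 0x19→b3/s1 VC-HIT; vc=[9]
#4 0x4e→b9/s1 VC-HIT; vc=[3]
#5 0x1b→b3/s1 VC-HIT; vc=[9]
#6 0x1e→b3/s1 L1-HIT; vc=[9]
#7 0x6f→b13/s1 MISS; vc=[9,3]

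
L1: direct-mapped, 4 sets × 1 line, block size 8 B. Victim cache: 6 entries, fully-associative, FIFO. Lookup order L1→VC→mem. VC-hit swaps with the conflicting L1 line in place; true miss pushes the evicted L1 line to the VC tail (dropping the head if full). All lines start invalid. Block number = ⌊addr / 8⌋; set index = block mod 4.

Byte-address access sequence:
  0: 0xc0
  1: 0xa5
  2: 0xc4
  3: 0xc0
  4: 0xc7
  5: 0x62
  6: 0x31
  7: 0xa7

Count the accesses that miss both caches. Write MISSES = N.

MISSES = 4

#0 0xc0→b24/s0 MISS; vc=[]
#1 0xa5→b20/s0 MISS; vc=[24]
#2 0xc4→b24/s0 VC-HIT; vc=[20]
#3 0xc0→b24/s0 L1-HIT; vc=[20]
#4 0xc7→b24/s0 L1-HIT; vc=[20]
#5 0x62→b12/s0 MISS; vc=[20,24]
#6 0x31→b6/s2 MISS; vc=[20,24]
#7 0xa7→b20/s0 VC-HIT; vc=[12,24]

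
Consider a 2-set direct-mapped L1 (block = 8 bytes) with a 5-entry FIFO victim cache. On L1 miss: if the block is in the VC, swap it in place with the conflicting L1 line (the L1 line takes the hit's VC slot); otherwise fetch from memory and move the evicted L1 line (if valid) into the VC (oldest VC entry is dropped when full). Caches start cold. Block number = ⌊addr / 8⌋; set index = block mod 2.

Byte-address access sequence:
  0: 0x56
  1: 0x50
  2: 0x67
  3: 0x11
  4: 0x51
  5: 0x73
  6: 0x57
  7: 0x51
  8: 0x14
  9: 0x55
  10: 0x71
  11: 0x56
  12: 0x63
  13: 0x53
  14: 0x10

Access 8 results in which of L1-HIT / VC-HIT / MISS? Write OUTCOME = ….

  [0] addr=0x56 blk=10 s=0: MISS | VC []
  [1] addr=0x50 blk=10 s=0: L1-HIT | VC []
  [2] addr=0x67 blk=12 s=0: MISS | VC [10]
  [3] addr=0x11 blk=2 s=0: MISS | VC [10, 12]
  [4] addr=0x51 blk=10 s=0: VC-HIT | VC [2, 12]
  [5] addr=0x73 blk=14 s=0: MISS | VC [2, 12, 10]
  [6] addr=0x57 blk=10 s=0: VC-HIT | VC [2, 12, 14]
  [7] addr=0x51 blk=10 s=0: L1-HIT | VC [2, 12, 14]
  [8] addr=0x14 blk=2 s=0: VC-HIT | VC [10, 12, 14]
  [9] addr=0x55 blk=10 s=0: VC-HIT | VC [2, 12, 14]
  [10] addr=0x71 blk=14 s=0: VC-HIT | VC [2, 12, 10]
  [11] addr=0x56 blk=10 s=0: VC-HIT | VC [2, 12, 14]
  [12] addr=0x63 blk=12 s=0: VC-HIT | VC [2, 10, 14]
  [13] addr=0x53 blk=10 s=0: VC-HIT | VC [2, 12, 14]
  [14] addr=0x10 blk=2 s=0: VC-HIT | VC [10, 12, 14]

OUTCOME = VC-HIT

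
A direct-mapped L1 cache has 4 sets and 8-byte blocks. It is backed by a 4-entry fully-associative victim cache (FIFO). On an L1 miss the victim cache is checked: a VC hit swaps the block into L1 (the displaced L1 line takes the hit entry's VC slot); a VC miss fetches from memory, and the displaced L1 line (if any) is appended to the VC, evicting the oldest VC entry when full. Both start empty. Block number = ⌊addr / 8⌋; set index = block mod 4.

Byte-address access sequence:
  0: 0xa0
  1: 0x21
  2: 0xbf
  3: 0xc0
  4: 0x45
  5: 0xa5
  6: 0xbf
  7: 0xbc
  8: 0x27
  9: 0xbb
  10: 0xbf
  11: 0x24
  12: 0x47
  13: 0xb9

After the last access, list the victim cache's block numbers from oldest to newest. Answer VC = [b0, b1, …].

VC = [4, 20, 24]

#0 0xa0→b20/s0 MISS; vc=[]
#1 0x21→b4/s0 MISS; vc=[20]
#2 0xbf→b23/s3 MISS; vc=[20]
#3 0xc0→b24/s0 MISS; vc=[20,4]
#4 0x45→b8/s0 MISS; vc=[20,4,24]
#5 0xa5→b20/s0 VC-HIT; vc=[8,4,24]
#6 0xbf→b23/s3 L1-HIT; vc=[8,4,24]
#7 0xbc→b23/s3 L1-HIT; vc=[8,4,24]
#8 0x27→b4/s0 VC-HIT; vc=[8,20,24]
#9 0xbb→b23/s3 L1-HIT; vc=[8,20,24]
#10 0xbf→b23/s3 L1-HIT; vc=[8,20,24]
#11 0x24→b4/s0 L1-HIT; vc=[8,20,24]
#12 0x47→b8/s0 VC-HIT; vc=[4,20,24]
#13 0xb9→b23/s3 L1-HIT; vc=[4,20,24]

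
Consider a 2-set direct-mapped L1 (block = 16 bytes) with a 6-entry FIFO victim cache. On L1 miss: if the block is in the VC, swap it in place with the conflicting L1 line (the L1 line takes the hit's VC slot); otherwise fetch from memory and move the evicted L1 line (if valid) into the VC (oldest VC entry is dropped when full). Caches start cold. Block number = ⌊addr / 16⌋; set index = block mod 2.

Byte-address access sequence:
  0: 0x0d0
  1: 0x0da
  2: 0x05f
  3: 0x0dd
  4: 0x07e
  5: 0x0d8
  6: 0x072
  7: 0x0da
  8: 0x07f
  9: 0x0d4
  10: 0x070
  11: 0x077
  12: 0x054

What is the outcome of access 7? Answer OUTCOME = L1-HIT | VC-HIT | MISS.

OUTCOME = VC-HIT

#0 0xd0→b13/s1 MISS; vc=[]
#1 0xda→b13/s1 L1-HIT; vc=[]
#2 0x5f→b5/s1 MISS; vc=[13]
#3 0xdd→b13/s1 VC-HIT; vc=[5]
#4 0x7e→b7/s1 MISS; vc=[5,13]
#5 0xd8→b13/s1 VC-HIT; vc=[5,7]
#6 0x72→b7/s1 VC-HIT; vc=[5,13]
#7 0xda→b13/s1 VC-HIT; vc=[5,7]
#8 0x7f→b7/s1 VC-HIT; vc=[5,13]
#9 0xd4→b13/s1 VC-HIT; vc=[5,7]
#10 0x70→b7/s1 VC-HIT; vc=[5,13]
#11 0x77→b7/s1 L1-HIT; vc=[5,13]
#12 0x54→b5/s1 VC-HIT; vc=[7,13]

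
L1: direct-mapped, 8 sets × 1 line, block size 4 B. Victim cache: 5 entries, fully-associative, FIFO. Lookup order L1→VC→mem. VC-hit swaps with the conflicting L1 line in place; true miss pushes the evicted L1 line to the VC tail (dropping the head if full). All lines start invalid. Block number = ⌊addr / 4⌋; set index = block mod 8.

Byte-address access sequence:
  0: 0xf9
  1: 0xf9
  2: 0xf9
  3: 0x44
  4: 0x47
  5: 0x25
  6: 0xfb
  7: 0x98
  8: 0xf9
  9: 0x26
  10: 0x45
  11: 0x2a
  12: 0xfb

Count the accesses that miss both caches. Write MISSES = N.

MISSES = 5

0: 0xf9 (blk 62, set 6) → MISS  vc=[]
1: 0xf9 (blk 62, set 6) → L1-HIT  vc=[]
2: 0xf9 (blk 62, set 6) → L1-HIT  vc=[]
3: 0x44 (blk 17, set 1) → MISS  vc=[]
4: 0x47 (blk 17, set 1) → L1-HIT  vc=[]
5: 0x25 (blk 9, set 1) → MISS  vc=[17]
6: 0xfb (blk 62, set 6) → L1-HIT  vc=[17]
7: 0x98 (blk 38, set 6) → MISS  vc=[17, 62]
8: 0xf9 (blk 62, set 6) → VC-HIT  vc=[17, 38]
9: 0x26 (blk 9, set 1) → L1-HIT  vc=[17, 38]
10: 0x45 (blk 17, set 1) → VC-HIT  vc=[9, 38]
11: 0x2a (blk 10, set 2) → MISS  vc=[9, 38]
12: 0xfb (blk 62, set 6) → L1-HIT  vc=[9, 38]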